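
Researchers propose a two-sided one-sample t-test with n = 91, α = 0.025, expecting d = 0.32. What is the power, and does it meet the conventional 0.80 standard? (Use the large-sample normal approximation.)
Power ≈ 0.79; the study is underpowered (power < 0.80)

Power calculation (one-sample t-test, normal approximation):
z_β = d · √n - z_{α/2}
z_β = 0.32 · √91 - 2.241
z_β = 0.32 · 9.539 - 2.241
z_β = 0.811

Power = Φ(z_β) = Φ(0.811) ≈ 0.791

Effect size d = 0.32 is small by Cohen's convention (0.2/0.5/0.8).

Threshold: power ≥ 0.80 is conventionally adequate.
Power ≈ 0.79 → the study is underpowered (power < 0.80).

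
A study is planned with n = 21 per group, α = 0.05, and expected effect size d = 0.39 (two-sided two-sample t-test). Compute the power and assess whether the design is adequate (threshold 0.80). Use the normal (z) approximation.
Power ≈ 0.24; the study is underpowered (power < 0.80)

Power calculation (two-sample t-test, normal approximation):
z_β = d · √(n/2) - z_{α/2}
z_β = 0.39 · √(21/2) - 1.960
z_β = 0.39 · 3.240 - 1.960
z_β = -0.696

Power = Φ(z_β) = Φ(-0.696) ≈ 0.243

Effect size d = 0.39 is small by Cohen's convention (0.2/0.5/0.8).

Threshold: power ≥ 0.80 is conventionally adequate.
Power ≈ 0.24 → the study is underpowered (power < 0.80).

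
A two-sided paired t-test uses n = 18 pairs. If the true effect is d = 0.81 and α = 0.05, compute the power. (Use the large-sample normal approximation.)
Power ≈ 0.93

Power calculation (paired t-test, normal approximation):
z_β = d · √n - z_{α/2}
z_β = 0.81 · √18 - 1.960
z_β = 0.81 · 4.243 - 1.960
z_β = 1.477

Power = Φ(z_β) = Φ(1.477) ≈ 0.930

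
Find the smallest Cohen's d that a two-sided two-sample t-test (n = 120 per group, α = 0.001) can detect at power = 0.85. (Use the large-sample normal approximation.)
d ≈ 0.56

Minimum detectable effect (two-sample t-test, normal approximation):
d = (z_{α/2} + z_β) / √(n/2)
d = (3.291 + 1.036) / √(120/2)
d = 4.327 / 7.746
d ≈ 0.56

By Cohen's convention (0.2 small / 0.5 medium / 0.8 large): medium effect.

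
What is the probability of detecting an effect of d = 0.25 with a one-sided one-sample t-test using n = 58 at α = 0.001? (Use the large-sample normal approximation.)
Power ≈ 0.12

Power calculation (one-sample t-test, normal approximation):
z_β = d · √n - z_α
z_β = 0.25 · √58 - 3.090
z_β = 0.25 · 7.616 - 3.090
z_β = -1.186

Power = Φ(z_β) = Φ(-1.186) ≈ 0.118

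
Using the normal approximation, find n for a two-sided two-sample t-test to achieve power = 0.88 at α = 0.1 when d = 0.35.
n = 130 per group

Sample size formula (two-sample t-test, normal approximation):
n = 2 · ((z_{α/2} + z_β) / d)²

z_{α/2} = 1.645 (for α = 0.1, two-sided)
z_β = 1.175 (for power = 0.88)
d = 0.35

n = 2 · ((1.645 + 1.175) / 0.35)²
n = 2 · (8.057)²
n ≈ 129.83
Round up to the next whole number: n = 130 per group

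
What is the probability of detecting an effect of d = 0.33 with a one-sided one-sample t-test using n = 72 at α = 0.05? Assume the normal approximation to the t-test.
Power ≈ 0.88

Power calculation (one-sample t-test, normal approximation):
z_β = d · √n - z_α
z_β = 0.33 · √72 - 1.645
z_β = 0.33 · 8.485 - 1.645
z_β = 1.155

Power = Φ(z_β) = Φ(1.155) ≈ 0.876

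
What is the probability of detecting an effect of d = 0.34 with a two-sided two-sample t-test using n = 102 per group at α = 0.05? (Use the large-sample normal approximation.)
Power ≈ 0.68

Power calculation (two-sample t-test, normal approximation):
z_β = d · √(n/2) - z_{α/2}
z_β = 0.34 · √(102/2) - 1.960
z_β = 0.34 · 7.141 - 1.960
z_β = 0.468

Power = Φ(z_β) = Φ(0.468) ≈ 0.680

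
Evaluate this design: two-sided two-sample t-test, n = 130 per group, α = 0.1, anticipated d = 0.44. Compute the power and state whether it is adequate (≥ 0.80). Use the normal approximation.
Power ≈ 0.97; the study is adequately powered (power ≥ 0.80)

Power calculation (two-sample t-test, normal approximation):
z_β = d · √(n/2) - z_{α/2}
z_β = 0.44 · √(130/2) - 1.645
z_β = 0.44 · 8.062 - 1.645
z_β = 1.903

Power = Φ(z_β) = Φ(1.903) ≈ 0.971

Effect size d = 0.44 is small by Cohen's convention (0.2/0.5/0.8).

Threshold: power ≥ 0.80 is conventionally adequate.
Power ≈ 0.97 → the study is adequately powered (power ≥ 0.80).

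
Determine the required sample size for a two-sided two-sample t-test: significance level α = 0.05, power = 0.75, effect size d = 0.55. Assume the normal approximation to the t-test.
n = 46 per group

Sample size formula (two-sample t-test, normal approximation):
n = 2 · ((z_{α/2} + z_β) / d)²

z_{α/2} = 1.960 (for α = 0.05, two-sided)
z_β = 0.674 (for power = 0.75)
d = 0.55

n = 2 · ((1.960 + 0.674) / 0.55)²
n = 2 · (4.789)²
n ≈ 45.87
Round up to the next whole number: n = 46 per group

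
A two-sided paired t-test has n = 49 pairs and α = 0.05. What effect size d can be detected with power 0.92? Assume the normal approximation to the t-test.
d ≈ 0.48

Minimum detectable effect (paired t-test, normal approximation):
d = (z_{α/2} + z_β) / √n
d = (1.960 + 1.405) / √49
d = 3.365 / 7.000
d ≈ 0.48

By Cohen's convention (0.2 small / 0.5 medium / 0.8 large): small effect.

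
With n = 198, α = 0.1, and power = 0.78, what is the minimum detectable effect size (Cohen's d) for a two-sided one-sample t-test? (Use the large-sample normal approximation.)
d ≈ 0.17

Minimum detectable effect (one-sample t-test, normal approximation):
d = (z_{α/2} + z_β) / √n
d = (1.645 + 0.772) / √198
d = 2.417 / 14.071
d ≈ 0.17

By Cohen's convention (0.2 small / 0.5 medium / 0.8 large): very small effect.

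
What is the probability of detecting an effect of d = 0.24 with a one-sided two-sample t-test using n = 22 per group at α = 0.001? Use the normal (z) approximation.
Power ≈ 0.01

Power calculation (two-sample t-test, normal approximation):
z_β = d · √(n/2) - z_α
z_β = 0.24 · √(22/2) - 3.090
z_β = 0.24 · 3.317 - 3.090
z_β = -2.294

Power = Φ(z_β) = Φ(-2.294) ≈ 0.011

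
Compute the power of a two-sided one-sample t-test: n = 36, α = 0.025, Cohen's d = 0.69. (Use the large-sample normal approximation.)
Power ≈ 0.97

Power calculation (one-sample t-test, normal approximation):
z_β = d · √n - z_{α/2}
z_β = 0.69 · √36 - 2.241
z_β = 0.69 · 6.000 - 2.241
z_β = 1.899

Power = Φ(z_β) = Φ(1.899) ≈ 0.971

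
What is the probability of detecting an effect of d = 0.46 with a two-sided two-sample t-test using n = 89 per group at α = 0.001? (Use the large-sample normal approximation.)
Power ≈ 0.41

Power calculation (two-sample t-test, normal approximation):
z_β = d · √(n/2) - z_{α/2}
z_β = 0.46 · √(89/2) - 3.291
z_β = 0.46 · 6.671 - 3.291
z_β = -0.222

Power = Φ(z_β) = Φ(-0.222) ≈ 0.412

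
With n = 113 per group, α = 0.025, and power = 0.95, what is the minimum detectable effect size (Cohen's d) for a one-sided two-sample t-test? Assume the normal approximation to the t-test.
d ≈ 0.48

Minimum detectable effect (two-sample t-test, normal approximation):
d = (z_α + z_β) / √(n/2)
d = (1.960 + 1.645) / √(113/2)
d = 3.605 / 7.517
d ≈ 0.48

By Cohen's convention (0.2 small / 0.5 medium / 0.8 large): small effect.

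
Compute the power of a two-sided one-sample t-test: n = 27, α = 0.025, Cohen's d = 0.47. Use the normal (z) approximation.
Power ≈ 0.58

Power calculation (one-sample t-test, normal approximation):
z_β = d · √n - z_{α/2}
z_β = 0.47 · √27 - 2.241
z_β = 0.47 · 5.196 - 2.241
z_β = 0.201

Power = Φ(z_β) = Φ(0.201) ≈ 0.580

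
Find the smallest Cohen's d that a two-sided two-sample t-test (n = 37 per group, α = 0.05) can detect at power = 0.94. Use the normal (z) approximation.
d ≈ 0.82

Minimum detectable effect (two-sample t-test, normal approximation):
d = (z_{α/2} + z_β) / √(n/2)
d = (1.960 + 1.555) / √(37/2)
d = 3.515 / 4.301
d ≈ 0.82

By Cohen's convention (0.2 small / 0.5 medium / 0.8 large): large effect.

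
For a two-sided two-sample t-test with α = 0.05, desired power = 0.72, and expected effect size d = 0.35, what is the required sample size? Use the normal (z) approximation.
n = 106 per group

Sample size formula (two-sample t-test, normal approximation):
n = 2 · ((z_{α/2} + z_β) / d)²

z_{α/2} = 1.960 (for α = 0.05, two-sided)
z_β = 0.583 (for power = 0.72)
d = 0.35

n = 2 · ((1.960 + 0.583) / 0.35)²
n = 2 · (7.266)²
n ≈ 105.59
Round up to the next whole number: n = 106 per group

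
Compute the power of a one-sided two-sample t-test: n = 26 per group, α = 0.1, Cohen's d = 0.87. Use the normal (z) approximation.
Power ≈ 0.97

Power calculation (two-sample t-test, normal approximation):
z_β = d · √(n/2) - z_α
z_β = 0.87 · √(26/2) - 1.282
z_β = 0.87 · 3.606 - 1.282
z_β = 1.855

Power = Φ(z_β) = Φ(1.855) ≈ 0.968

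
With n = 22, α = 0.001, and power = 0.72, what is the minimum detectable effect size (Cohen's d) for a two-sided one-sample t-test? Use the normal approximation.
d ≈ 0.83

Minimum detectable effect (one-sample t-test, normal approximation):
d = (z_{α/2} + z_β) / √n
d = (3.291 + 0.583) / √22
d = 3.873 / 4.690
d ≈ 0.83

By Cohen's convention (0.2 small / 0.5 medium / 0.8 large): large effect.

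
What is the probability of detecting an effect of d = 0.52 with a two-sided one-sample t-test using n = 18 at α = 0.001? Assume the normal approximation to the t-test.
Power ≈ 0.14

Power calculation (one-sample t-test, normal approximation):
z_β = d · √n - z_{α/2}
z_β = 0.52 · √18 - 3.291
z_β = 0.52 · 4.243 - 3.291
z_β = -1.084

Power = Φ(z_β) = Φ(-1.084) ≈ 0.139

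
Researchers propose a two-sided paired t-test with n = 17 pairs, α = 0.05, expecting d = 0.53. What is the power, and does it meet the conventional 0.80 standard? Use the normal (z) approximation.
Power ≈ 0.59; the study is underpowered (power < 0.80)

Power calculation (paired t-test, normal approximation):
z_β = d · √n - z_{α/2}
z_β = 0.53 · √17 - 1.960
z_β = 0.53 · 4.123 - 1.960
z_β = 0.225

Power = Φ(z_β) = Φ(0.225) ≈ 0.589

Effect size d = 0.53 is medium by Cohen's convention (0.2/0.5/0.8).

Threshold: power ≥ 0.80 is conventionally adequate.
Power ≈ 0.59 → the study is underpowered (power < 0.80).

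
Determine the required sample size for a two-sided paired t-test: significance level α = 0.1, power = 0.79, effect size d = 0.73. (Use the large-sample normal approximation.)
n = 12 pairs

Sample size formula (paired t-test, normal approximation):
n = ((z_{α/2} + z_β) / d)²

z_{α/2} = 1.645 (for α = 0.1, two-sided)
z_β = 0.806 (for power = 0.79)
d = 0.73

n = ((1.645 + 0.806) / 0.73)²
n = (3.358)²
n ≈ 11.28
Round up to the next whole number: n = 12 pairs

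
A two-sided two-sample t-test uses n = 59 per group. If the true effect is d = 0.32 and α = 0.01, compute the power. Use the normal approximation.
Power ≈ 0.20

Power calculation (two-sample t-test, normal approximation):
z_β = d · √(n/2) - z_{α/2}
z_β = 0.32 · √(59/2) - 2.576
z_β = 0.32 · 5.431 - 2.576
z_β = -0.838

Power = Φ(z_β) = Φ(-0.838) ≈ 0.201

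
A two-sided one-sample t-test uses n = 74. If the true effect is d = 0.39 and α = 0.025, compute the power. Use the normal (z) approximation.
Power ≈ 0.87

Power calculation (one-sample t-test, normal approximation):
z_β = d · √n - z_{α/2}
z_β = 0.39 · √74 - 2.241
z_β = 0.39 · 8.602 - 2.241
z_β = 1.114

Power = Φ(z_β) = Φ(1.114) ≈ 0.867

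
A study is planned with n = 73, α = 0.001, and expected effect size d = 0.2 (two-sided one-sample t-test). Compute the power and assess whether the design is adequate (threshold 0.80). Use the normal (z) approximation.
Power ≈ 0.06; the study is underpowered (power < 0.80)

Power calculation (one-sample t-test, normal approximation):
z_β = d · √n - z_{α/2}
z_β = 0.2 · √73 - 3.291
z_β = 0.2 · 8.544 - 3.291
z_β = -1.582

Power = Φ(z_β) = Φ(-1.582) ≈ 0.057

Effect size d = 0.2 is small by Cohen's convention (0.2/0.5/0.8).

Threshold: power ≥ 0.80 is conventionally adequate.
Power ≈ 0.06 → the study is underpowered (power < 0.80).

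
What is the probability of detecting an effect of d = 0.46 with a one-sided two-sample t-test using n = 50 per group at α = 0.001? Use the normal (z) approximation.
Power ≈ 0.21

Power calculation (two-sample t-test, normal approximation):
z_β = d · √(n/2) - z_α
z_β = 0.46 · √(50/2) - 3.090
z_β = 0.46 · 5.000 - 3.090
z_β = -0.790

Power = Φ(z_β) = Φ(-0.790) ≈ 0.215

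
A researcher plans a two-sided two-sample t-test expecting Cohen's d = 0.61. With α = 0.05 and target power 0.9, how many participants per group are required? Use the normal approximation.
n = 57 per group

Sample size formula (two-sample t-test, normal approximation):
n = 2 · ((z_{α/2} + z_β) / d)²

z_{α/2} = 1.960 (for α = 0.05, two-sided)
z_β = 1.282 (for power = 0.9)
d = 0.61

n = 2 · ((1.960 + 1.282) / 0.61)²
n = 2 · (5.315)²
n ≈ 56.50
Round up to the next whole number: n = 57 per group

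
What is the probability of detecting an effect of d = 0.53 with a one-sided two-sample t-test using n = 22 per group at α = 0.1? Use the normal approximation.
Power ≈ 0.68

Power calculation (two-sample t-test, normal approximation):
z_β = d · √(n/2) - z_α
z_β = 0.53 · √(22/2) - 1.282
z_β = 0.53 · 3.317 - 1.282
z_β = 0.476

Power = Φ(z_β) = Φ(0.476) ≈ 0.683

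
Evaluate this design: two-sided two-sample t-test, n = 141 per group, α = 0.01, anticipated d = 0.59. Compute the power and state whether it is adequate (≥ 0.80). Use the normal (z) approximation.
Power ≈ 0.99; the study is adequately powered (power ≥ 0.80)

Power calculation (two-sample t-test, normal approximation):
z_β = d · √(n/2) - z_{α/2}
z_β = 0.59 · √(141/2) - 2.576
z_β = 0.59 · 8.396 - 2.576
z_β = 2.378

Power = Φ(z_β) = Φ(2.378) ≈ 0.991

Effect size d = 0.59 is medium by Cohen's convention (0.2/0.5/0.8).

Threshold: power ≥ 0.80 is conventionally adequate.
Power ≈ 0.99 → the study is adequately powered (power ≥ 0.80).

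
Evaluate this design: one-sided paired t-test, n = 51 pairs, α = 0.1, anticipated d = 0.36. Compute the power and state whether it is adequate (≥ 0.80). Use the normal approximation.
Power ≈ 0.90; the study is adequately powered (power ≥ 0.80)

Power calculation (paired t-test, normal approximation):
z_β = d · √n - z_α
z_β = 0.36 · √51 - 1.282
z_β = 0.36 · 7.141 - 1.282
z_β = 1.289

Power = Φ(z_β) = Φ(1.289) ≈ 0.901

Effect size d = 0.36 is small by Cohen's convention (0.2/0.5/0.8).

Threshold: power ≥ 0.80 is conventionally adequate.
Power ≈ 0.90 → the study is adequately powered (power ≥ 0.80).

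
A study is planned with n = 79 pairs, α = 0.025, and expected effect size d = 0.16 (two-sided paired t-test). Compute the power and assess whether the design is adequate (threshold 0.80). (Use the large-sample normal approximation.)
Power ≈ 0.21; the study is underpowered (power < 0.80)

Power calculation (paired t-test, normal approximation):
z_β = d · √n - z_{α/2}
z_β = 0.16 · √79 - 2.241
z_β = 0.16 · 8.888 - 2.241
z_β = -0.819

Power = Φ(z_β) = Φ(-0.819) ≈ 0.206

Effect size d = 0.16 is very small by Cohen's convention (0.2/0.5/0.8).

Threshold: power ≥ 0.80 is conventionally adequate.
Power ≈ 0.21 → the study is underpowered (power < 0.80).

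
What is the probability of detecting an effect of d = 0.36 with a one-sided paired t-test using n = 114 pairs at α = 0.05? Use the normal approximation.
Power ≈ 0.99

Power calculation (paired t-test, normal approximation):
z_β = d · √n - z_α
z_β = 0.36 · √114 - 1.645
z_β = 0.36 · 10.677 - 1.645
z_β = 2.199

Power = Φ(z_β) = Φ(2.199) ≈ 0.986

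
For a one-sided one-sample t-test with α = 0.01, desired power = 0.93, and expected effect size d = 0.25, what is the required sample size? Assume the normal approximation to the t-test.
n = 232

Sample size formula (one-sample t-test, normal approximation):
n = ((z_α + z_β) / d)²

z_α = 2.326 (for α = 0.01, one-sided)
z_β = 1.476 (for power = 0.93)
d = 0.25

n = ((2.326 + 1.476) / 0.25)²
n = (15.208)²
n ≈ 231.28
Round up to the next whole number: n = 232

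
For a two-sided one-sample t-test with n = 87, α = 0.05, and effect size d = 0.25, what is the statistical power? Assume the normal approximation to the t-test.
Power ≈ 0.65

Power calculation (one-sample t-test, normal approximation):
z_β = d · √n - z_{α/2}
z_β = 0.25 · √87 - 1.960
z_β = 0.25 · 9.327 - 1.960
z_β = 0.372

Power = Φ(z_β) = Φ(0.372) ≈ 0.645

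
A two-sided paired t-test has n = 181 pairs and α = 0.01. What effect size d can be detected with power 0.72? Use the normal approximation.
d ≈ 0.23

Minimum detectable effect (paired t-test, normal approximation):
d = (z_{α/2} + z_β) / √n
d = (2.576 + 0.583) / √181
d = 3.159 / 13.454
d ≈ 0.23

By Cohen's convention (0.2 small / 0.5 medium / 0.8 large): small effect.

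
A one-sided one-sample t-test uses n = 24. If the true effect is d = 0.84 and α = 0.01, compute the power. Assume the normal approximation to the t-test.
Power ≈ 0.96

Power calculation (one-sample t-test, normal approximation):
z_β = d · √n - z_α
z_β = 0.84 · √24 - 2.326
z_β = 0.84 · 4.899 - 2.326
z_β = 1.789

Power = Φ(z_β) = Φ(1.789) ≈ 0.963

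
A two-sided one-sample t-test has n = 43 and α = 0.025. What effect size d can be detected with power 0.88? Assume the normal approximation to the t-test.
d ≈ 0.52

Minimum detectable effect (one-sample t-test, normal approximation):
d = (z_{α/2} + z_β) / √n
d = (2.241 + 1.175) / √43
d = 3.416 / 6.557
d ≈ 0.52

By Cohen's convention (0.2 small / 0.5 medium / 0.8 large): medium effect.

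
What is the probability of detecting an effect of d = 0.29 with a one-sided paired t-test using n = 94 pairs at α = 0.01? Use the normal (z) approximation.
Power ≈ 0.69

Power calculation (paired t-test, normal approximation):
z_β = d · √n - z_α
z_β = 0.29 · √94 - 2.326
z_β = 0.29 · 9.695 - 2.326
z_β = 0.485

Power = Φ(z_β) = Φ(0.485) ≈ 0.686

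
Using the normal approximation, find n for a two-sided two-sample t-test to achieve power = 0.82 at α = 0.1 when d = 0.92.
n = 16 per group

Sample size formula (two-sample t-test, normal approximation):
n = 2 · ((z_{α/2} + z_β) / d)²

z_{α/2} = 1.645 (for α = 0.1, two-sided)
z_β = 0.915 (for power = 0.82)
d = 0.92

n = 2 · ((1.645 + 0.915) / 0.92)²
n = 2 · (2.783)²
n ≈ 15.49
Round up to the next whole number: n = 16 per group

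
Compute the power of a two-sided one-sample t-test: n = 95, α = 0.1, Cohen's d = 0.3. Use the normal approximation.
Power ≈ 0.90

Power calculation (one-sample t-test, normal approximation):
z_β = d · √n - z_{α/2}
z_β = 0.3 · √95 - 1.645
z_β = 0.3 · 9.747 - 1.645
z_β = 1.279

Power = Φ(z_β) = Φ(1.279) ≈ 0.900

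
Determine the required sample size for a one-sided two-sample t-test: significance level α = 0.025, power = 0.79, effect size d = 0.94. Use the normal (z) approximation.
n = 18 per group

Sample size formula (two-sample t-test, normal approximation):
n = 2 · ((z_α + z_β) / d)²

z_α = 1.960 (for α = 0.025, one-sided)
z_β = 0.806 (for power = 0.79)
d = 0.94

n = 2 · ((1.960 + 0.806) / 0.94)²
n = 2 · (2.943)²
n ≈ 17.32
Round up to the next whole number: n = 18 per group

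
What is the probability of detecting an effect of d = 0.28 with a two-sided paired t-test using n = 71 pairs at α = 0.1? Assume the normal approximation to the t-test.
Power ≈ 0.76

Power calculation (paired t-test, normal approximation):
z_β = d · √n - z_{α/2}
z_β = 0.28 · √71 - 1.645
z_β = 0.28 · 8.426 - 1.645
z_β = 0.714

Power = Φ(z_β) = Φ(0.714) ≈ 0.763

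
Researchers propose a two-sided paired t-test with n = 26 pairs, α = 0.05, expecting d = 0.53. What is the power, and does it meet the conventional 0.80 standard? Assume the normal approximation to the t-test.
Power ≈ 0.77; the study is underpowered (power < 0.80)

Power calculation (paired t-test, normal approximation):
z_β = d · √n - z_{α/2}
z_β = 0.53 · √26 - 1.960
z_β = 0.53 · 5.099 - 1.960
z_β = 0.743

Power = Φ(z_β) = Φ(0.743) ≈ 0.771

Effect size d = 0.53 is medium by Cohen's convention (0.2/0.5/0.8).

Threshold: power ≥ 0.80 is conventionally adequate.
Power ≈ 0.77 → the study is underpowered (power < 0.80).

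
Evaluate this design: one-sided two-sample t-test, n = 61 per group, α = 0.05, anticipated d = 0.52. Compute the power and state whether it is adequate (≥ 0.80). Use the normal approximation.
Power ≈ 0.89; the study is adequately powered (power ≥ 0.80)

Power calculation (two-sample t-test, normal approximation):
z_β = d · √(n/2) - z_α
z_β = 0.52 · √(61/2) - 1.645
z_β = 0.52 · 5.523 - 1.645
z_β = 1.227

Power = Φ(z_β) = Φ(1.227) ≈ 0.890

Effect size d = 0.52 is medium by Cohen's convention (0.2/0.5/0.8).

Threshold: power ≥ 0.80 is conventionally adequate.
Power ≈ 0.89 → the study is adequately powered (power ≥ 0.80).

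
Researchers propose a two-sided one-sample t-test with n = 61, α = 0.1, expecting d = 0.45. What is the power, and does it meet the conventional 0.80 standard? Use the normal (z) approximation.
Power ≈ 0.97; the study is adequately powered (power ≥ 0.80)

Power calculation (one-sample t-test, normal approximation):
z_β = d · √n - z_{α/2}
z_β = 0.45 · √61 - 1.645
z_β = 0.45 · 7.810 - 1.645
z_β = 1.870

Power = Φ(z_β) = Φ(1.870) ≈ 0.969

Effect size d = 0.45 is small by Cohen's convention (0.2/0.5/0.8).

Threshold: power ≥ 0.80 is conventionally adequate.
Power ≈ 0.97 → the study is adequately powered (power ≥ 0.80).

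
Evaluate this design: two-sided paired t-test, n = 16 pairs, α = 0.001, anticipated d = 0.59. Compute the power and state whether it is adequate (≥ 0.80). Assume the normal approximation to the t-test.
Power ≈ 0.18; the study is underpowered (power < 0.80)

Power calculation (paired t-test, normal approximation):
z_β = d · √n - z_{α/2}
z_β = 0.59 · √16 - 3.291
z_β = 0.59 · 4.000 - 3.291
z_β = -0.931

Power = Φ(z_β) = Φ(-0.931) ≈ 0.176

Effect size d = 0.59 is medium by Cohen's convention (0.2/0.5/0.8).

Threshold: power ≥ 0.80 is conventionally adequate.
Power ≈ 0.18 → the study is underpowered (power < 0.80).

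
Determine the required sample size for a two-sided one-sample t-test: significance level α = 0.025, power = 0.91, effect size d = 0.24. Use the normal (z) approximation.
n = 223

Sample size formula (one-sample t-test, normal approximation):
n = ((z_{α/2} + z_β) / d)²

z_{α/2} = 2.241 (for α = 0.025, two-sided)
z_β = 1.341 (for power = 0.91)
d = 0.24

n = ((2.241 + 1.341) / 0.24)²
n = (14.925)²
n ≈ 222.76
Round up to the next whole number: n = 223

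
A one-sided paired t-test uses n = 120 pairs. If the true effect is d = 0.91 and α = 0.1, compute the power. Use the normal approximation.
Power ≈ 1.00

Power calculation (paired t-test, normal approximation):
z_β = d · √n - z_α
z_β = 0.91 · √120 - 1.282
z_β = 0.91 · 10.954 - 1.282
z_β = 8.687

Power = Φ(z_β) = Φ(8.687) ≈ 1.000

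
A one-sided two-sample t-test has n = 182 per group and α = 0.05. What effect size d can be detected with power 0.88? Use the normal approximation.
d ≈ 0.30

Minimum detectable effect (two-sample t-test, normal approximation):
d = (z_α + z_β) / √(n/2)
d = (1.645 + 1.175) / √(182/2)
d = 2.820 / 9.539
d ≈ 0.30

By Cohen's convention (0.2 small / 0.5 medium / 0.8 large): small effect.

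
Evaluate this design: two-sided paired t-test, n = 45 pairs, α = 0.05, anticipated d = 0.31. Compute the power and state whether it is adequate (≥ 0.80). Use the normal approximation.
Power ≈ 0.55; the study is underpowered (power < 0.80)

Power calculation (paired t-test, normal approximation):
z_β = d · √n - z_{α/2}
z_β = 0.31 · √45 - 1.960
z_β = 0.31 · 6.708 - 1.960
z_β = 0.120

Power = Φ(z_β) = Φ(0.120) ≈ 0.548

Effect size d = 0.31 is small by Cohen's convention (0.2/0.5/0.8).

Threshold: power ≥ 0.80 is conventionally adequate.
Power ≈ 0.55 → the study is underpowered (power < 0.80).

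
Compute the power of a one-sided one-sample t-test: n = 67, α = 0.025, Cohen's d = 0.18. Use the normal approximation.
Power ≈ 0.31

Power calculation (one-sample t-test, normal approximation):
z_β = d · √n - z_α
z_β = 0.18 · √67 - 1.960
z_β = 0.18 · 8.185 - 1.960
z_β = -0.487

Power = Φ(z_β) = Φ(-0.487) ≈ 0.313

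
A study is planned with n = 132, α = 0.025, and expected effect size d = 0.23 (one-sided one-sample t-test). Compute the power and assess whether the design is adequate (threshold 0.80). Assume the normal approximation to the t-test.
Power ≈ 0.75; the study is underpowered (power < 0.80)

Power calculation (one-sample t-test, normal approximation):
z_β = d · √n - z_α
z_β = 0.23 · √132 - 1.960
z_β = 0.23 · 11.489 - 1.960
z_β = 0.683

Power = Φ(z_β) = Φ(0.683) ≈ 0.753

Effect size d = 0.23 is small by Cohen's convention (0.2/0.5/0.8).

Threshold: power ≥ 0.80 is conventionally adequate.
Power ≈ 0.75 → the study is underpowered (power < 0.80).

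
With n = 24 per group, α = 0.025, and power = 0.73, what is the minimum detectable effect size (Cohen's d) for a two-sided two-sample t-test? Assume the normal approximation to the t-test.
d ≈ 0.82

Minimum detectable effect (two-sample t-test, normal approximation):
d = (z_{α/2} + z_β) / √(n/2)
d = (2.241 + 0.613) / √(24/2)
d = 2.854 / 3.464
d ≈ 0.82

By Cohen's convention (0.2 small / 0.5 medium / 0.8 large): large effect.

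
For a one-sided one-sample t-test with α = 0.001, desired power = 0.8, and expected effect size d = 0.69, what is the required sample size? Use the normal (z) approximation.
n = 33

Sample size formula (one-sample t-test, normal approximation):
n = ((z_α + z_β) / d)²

z_α = 3.090 (for α = 0.001, one-sided)
z_β = 0.842 (for power = 0.8)
d = 0.69

n = ((3.090 + 0.842) / 0.69)²
n = (5.699)²
n ≈ 32.48
Round up to the next whole number: n = 33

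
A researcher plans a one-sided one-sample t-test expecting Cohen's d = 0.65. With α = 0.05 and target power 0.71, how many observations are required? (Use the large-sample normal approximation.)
n = 12

Sample size formula (one-sample t-test, normal approximation):
n = ((z_α + z_β) / d)²

z_α = 1.645 (for α = 0.05, one-sided)
z_β = 0.553 (for power = 0.71)
d = 0.65

n = ((1.645 + 0.553) / 0.65)²
n = (3.382)²
n ≈ 11.44
Round up to the next whole number: n = 12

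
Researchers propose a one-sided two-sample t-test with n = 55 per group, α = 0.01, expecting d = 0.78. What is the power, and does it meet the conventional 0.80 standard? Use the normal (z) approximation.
Power ≈ 0.96; the study is adequately powered (power ≥ 0.80)

Power calculation (two-sample t-test, normal approximation):
z_β = d · √(n/2) - z_α
z_β = 0.78 · √(55/2) - 2.326
z_β = 0.78 · 5.244 - 2.326
z_β = 1.764

Power = Φ(z_β) = Φ(1.764) ≈ 0.961

Effect size d = 0.78 is medium by Cohen's convention (0.2/0.5/0.8).

Threshold: power ≥ 0.80 is conventionally adequate.
Power ≈ 0.96 → the study is adequately powered (power ≥ 0.80).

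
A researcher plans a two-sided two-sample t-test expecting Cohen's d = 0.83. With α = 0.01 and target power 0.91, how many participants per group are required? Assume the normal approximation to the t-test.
n = 45 per group

Sample size formula (two-sample t-test, normal approximation):
n = 2 · ((z_{α/2} + z_β) / d)²

z_{α/2} = 2.576 (for α = 0.01, two-sided)
z_β = 1.341 (for power = 0.91)
d = 0.83

n = 2 · ((2.576 + 1.341) / 0.83)²
n = 2 · (4.719)²
n ≈ 44.54
Round up to the next whole number: n = 45 per group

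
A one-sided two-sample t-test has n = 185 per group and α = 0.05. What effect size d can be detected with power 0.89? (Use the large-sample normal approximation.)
d ≈ 0.30

Minimum detectable effect (two-sample t-test, normal approximation):
d = (z_α + z_β) / √(n/2)
d = (1.645 + 1.227) / √(185/2)
d = 2.871 / 9.618
d ≈ 0.30

By Cohen's convention (0.2 small / 0.5 medium / 0.8 large): small effect.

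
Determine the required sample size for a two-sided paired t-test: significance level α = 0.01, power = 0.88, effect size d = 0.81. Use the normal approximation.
n = 22 pairs

Sample size formula (paired t-test, normal approximation):
n = ((z_{α/2} + z_β) / d)²

z_{α/2} = 2.576 (for α = 0.01, two-sided)
z_β = 1.175 (for power = 0.88)
d = 0.81

n = ((2.576 + 1.175) / 0.81)²
n = (4.631)²
n ≈ 21.45
Round up to the next whole number: n = 22 pairs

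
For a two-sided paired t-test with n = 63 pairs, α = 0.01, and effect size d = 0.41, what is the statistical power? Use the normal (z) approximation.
Power ≈ 0.75

Power calculation (paired t-test, normal approximation):
z_β = d · √n - z_{α/2}
z_β = 0.41 · √63 - 2.576
z_β = 0.41 · 7.937 - 2.576
z_β = 0.678

Power = Φ(z_β) = Φ(0.678) ≈ 0.751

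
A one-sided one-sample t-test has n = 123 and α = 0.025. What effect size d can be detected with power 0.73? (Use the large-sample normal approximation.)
d ≈ 0.23

Minimum detectable effect (one-sample t-test, normal approximation):
d = (z_α + z_β) / √n
d = (1.960 + 0.613) / √123
d = 2.573 / 11.091
d ≈ 0.23

By Cohen's convention (0.2 small / 0.5 medium / 0.8 large): small effect.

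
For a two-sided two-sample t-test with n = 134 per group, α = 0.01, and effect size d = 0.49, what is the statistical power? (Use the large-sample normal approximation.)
Power ≈ 0.92

Power calculation (two-sample t-test, normal approximation):
z_β = d · √(n/2) - z_{α/2}
z_β = 0.49 · √(134/2) - 2.576
z_β = 0.49 · 8.185 - 2.576
z_β = 1.435

Power = Φ(z_β) = Φ(1.435) ≈ 0.924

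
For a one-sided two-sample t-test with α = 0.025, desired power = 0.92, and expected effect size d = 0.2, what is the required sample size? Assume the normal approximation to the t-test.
n = 567 per group

Sample size formula (two-sample t-test, normal approximation):
n = 2 · ((z_α + z_β) / d)²

z_α = 1.960 (for α = 0.025, one-sided)
z_β = 1.405 (for power = 0.92)
d = 0.2

n = 2 · ((1.960 + 1.405) / 0.2)²
n = 2 · (16.825)²
n ≈ 566.16
Round up to the next whole number: n = 567 per group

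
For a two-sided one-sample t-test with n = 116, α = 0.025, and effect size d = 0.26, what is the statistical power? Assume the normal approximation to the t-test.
Power ≈ 0.71

Power calculation (one-sample t-test, normal approximation):
z_β = d · √n - z_{α/2}
z_β = 0.26 · √116 - 2.241
z_β = 0.26 · 10.770 - 2.241
z_β = 0.559

Power = Φ(z_β) = Φ(0.559) ≈ 0.712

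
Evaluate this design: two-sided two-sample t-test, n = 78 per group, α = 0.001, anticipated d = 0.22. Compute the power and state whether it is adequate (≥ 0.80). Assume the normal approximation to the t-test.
Power ≈ 0.03; the study is underpowered (power < 0.80)

Power calculation (two-sample t-test, normal approximation):
z_β = d · √(n/2) - z_{α/2}
z_β = 0.22 · √(78/2) - 3.291
z_β = 0.22 · 6.245 - 3.291
z_β = -1.917

Power = Φ(z_β) = Φ(-1.917) ≈ 0.028

Effect size d = 0.22 is small by Cohen's convention (0.2/0.5/0.8).

Threshold: power ≥ 0.80 is conventionally adequate.
Power ≈ 0.03 → the study is underpowered (power < 0.80).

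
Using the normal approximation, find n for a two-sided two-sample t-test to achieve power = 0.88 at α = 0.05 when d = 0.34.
n = 171 per group

Sample size formula (two-sample t-test, normal approximation):
n = 2 · ((z_{α/2} + z_β) / d)²

z_{α/2} = 1.960 (for α = 0.05, two-sided)
z_β = 1.175 (for power = 0.88)
d = 0.34

n = 2 · ((1.960 + 1.175) / 0.34)²
n = 2 · (9.221)²
n ≈ 170.05
Round up to the next whole number: n = 171 per group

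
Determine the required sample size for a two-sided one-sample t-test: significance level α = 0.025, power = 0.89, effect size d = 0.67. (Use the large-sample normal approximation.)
n = 27

Sample size formula (one-sample t-test, normal approximation):
n = ((z_{α/2} + z_β) / d)²

z_{α/2} = 2.241 (for α = 0.025, two-sided)
z_β = 1.227 (for power = 0.89)
d = 0.67

n = ((2.241 + 1.227) / 0.67)²
n = (5.176)²
n ≈ 26.79
Round up to the next whole number: n = 27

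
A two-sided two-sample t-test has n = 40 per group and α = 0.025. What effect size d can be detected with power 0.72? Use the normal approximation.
d ≈ 0.63

Minimum detectable effect (two-sample t-test, normal approximation):
d = (z_{α/2} + z_β) / √(n/2)
d = (2.241 + 0.583) / √(40/2)
d = 2.824 / 4.472
d ≈ 0.63

By Cohen's convention (0.2 small / 0.5 medium / 0.8 large): medium effect.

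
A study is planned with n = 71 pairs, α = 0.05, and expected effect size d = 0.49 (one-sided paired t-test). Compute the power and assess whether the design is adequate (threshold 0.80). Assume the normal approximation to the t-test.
Power ≈ 0.99; the study is adequately powered (power ≥ 0.80)

Power calculation (paired t-test, normal approximation):
z_β = d · √n - z_α
z_β = 0.49 · √71 - 1.645
z_β = 0.49 · 8.426 - 1.645
z_β = 2.484

Power = Φ(z_β) = Φ(2.484) ≈ 0.994

Effect size d = 0.49 is small by Cohen's convention (0.2/0.5/0.8).

Threshold: power ≥ 0.80 is conventionally adequate.
Power ≈ 0.99 → the study is adequately powered (power ≥ 0.80).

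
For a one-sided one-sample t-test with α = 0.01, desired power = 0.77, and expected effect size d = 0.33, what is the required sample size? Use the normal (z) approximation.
n = 87

Sample size formula (one-sample t-test, normal approximation):
n = ((z_α + z_β) / d)²

z_α = 2.326 (for α = 0.01, one-sided)
z_β = 0.739 (for power = 0.77)
d = 0.33

n = ((2.326 + 0.739) / 0.33)²
n = (9.288)²
n ≈ 86.27
Round up to the next whole number: n = 87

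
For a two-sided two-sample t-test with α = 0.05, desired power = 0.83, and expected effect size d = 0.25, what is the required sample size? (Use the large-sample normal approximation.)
n = 272 per group

Sample size formula (two-sample t-test, normal approximation):
n = 2 · ((z_{α/2} + z_β) / d)²

z_{α/2} = 1.960 (for α = 0.05, two-sided)
z_β = 0.954 (for power = 0.83)
d = 0.25

n = 2 · ((1.960 + 0.954) / 0.25)²
n = 2 · (11.656)²
n ≈ 271.72
Round up to the next whole number: n = 272 per group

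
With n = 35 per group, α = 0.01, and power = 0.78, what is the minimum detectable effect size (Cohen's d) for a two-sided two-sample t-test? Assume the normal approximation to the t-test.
d ≈ 0.80

Minimum detectable effect (two-sample t-test, normal approximation):
d = (z_{α/2} + z_β) / √(n/2)
d = (2.576 + 0.772) / √(35/2)
d = 3.348 / 4.183
d ≈ 0.80

By Cohen's convention (0.2 small / 0.5 medium / 0.8 large): large effect.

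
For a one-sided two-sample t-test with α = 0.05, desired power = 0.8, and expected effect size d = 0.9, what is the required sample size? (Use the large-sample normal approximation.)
n = 16 per group

Sample size formula (two-sample t-test, normal approximation):
n = 2 · ((z_α + z_β) / d)²

z_α = 1.645 (for α = 0.05, one-sided)
z_β = 0.842 (for power = 0.8)
d = 0.9

n = 2 · ((1.645 + 0.842) / 0.9)²
n = 2 · (2.763)²
n ≈ 15.27
Round up to the next whole number: n = 16 per group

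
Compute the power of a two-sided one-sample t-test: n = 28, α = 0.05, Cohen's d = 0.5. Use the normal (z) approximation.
Power ≈ 0.75

Power calculation (one-sample t-test, normal approximation):
z_β = d · √n - z_{α/2}
z_β = 0.5 · √28 - 1.960
z_β = 0.5 · 5.292 - 1.960
z_β = 0.686

Power = Φ(z_β) = Φ(0.686) ≈ 0.754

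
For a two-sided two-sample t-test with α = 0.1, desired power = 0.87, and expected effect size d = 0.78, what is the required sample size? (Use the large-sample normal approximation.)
n = 26 per group

Sample size formula (two-sample t-test, normal approximation):
n = 2 · ((z_{α/2} + z_β) / d)²

z_{α/2} = 1.645 (for α = 0.1, two-sided)
z_β = 1.126 (for power = 0.87)
d = 0.78

n = 2 · ((1.645 + 1.126) / 0.78)²
n = 2 · (3.553)²
n ≈ 25.25
Round up to the next whole number: n = 26 per group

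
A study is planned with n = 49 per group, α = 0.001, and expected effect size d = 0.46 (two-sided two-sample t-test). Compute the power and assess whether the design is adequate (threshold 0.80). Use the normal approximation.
Power ≈ 0.16; the study is underpowered (power < 0.80)

Power calculation (two-sample t-test, normal approximation):
z_β = d · √(n/2) - z_{α/2}
z_β = 0.46 · √(49/2) - 3.291
z_β = 0.46 · 4.950 - 3.291
z_β = -1.014

Power = Φ(z_β) = Φ(-1.014) ≈ 0.155

Effect size d = 0.46 is small by Cohen's convention (0.2/0.5/0.8).

Threshold: power ≥ 0.80 is conventionally adequate.
Power ≈ 0.16 → the study is underpowered (power < 0.80).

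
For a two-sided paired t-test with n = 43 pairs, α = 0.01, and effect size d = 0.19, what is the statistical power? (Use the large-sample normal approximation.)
Power ≈ 0.09

Power calculation (paired t-test, normal approximation):
z_β = d · √n - z_{α/2}
z_β = 0.19 · √43 - 2.576
z_β = 0.19 · 6.557 - 2.576
z_β = -1.330

Power = Φ(z_β) = Φ(-1.330) ≈ 0.092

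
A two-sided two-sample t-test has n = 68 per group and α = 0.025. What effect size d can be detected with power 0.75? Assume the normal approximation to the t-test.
d ≈ 0.50

Minimum detectable effect (two-sample t-test, normal approximation):
d = (z_{α/2} + z_β) / √(n/2)
d = (2.241 + 0.674) / √(68/2)
d = 2.916 / 5.831
d ≈ 0.50

By Cohen's convention (0.2 small / 0.5 medium / 0.8 large): medium effect.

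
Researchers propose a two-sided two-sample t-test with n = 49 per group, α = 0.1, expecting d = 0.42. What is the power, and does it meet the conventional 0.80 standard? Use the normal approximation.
Power ≈ 0.67; the study is underpowered (power < 0.80)

Power calculation (two-sample t-test, normal approximation):
z_β = d · √(n/2) - z_{α/2}
z_β = 0.42 · √(49/2) - 1.645
z_β = 0.42 · 4.950 - 1.645
z_β = 0.434

Power = Φ(z_β) = Φ(0.434) ≈ 0.668

Effect size d = 0.42 is small by Cohen's convention (0.2/0.5/0.8).

Threshold: power ≥ 0.80 is conventionally adequate.
Power ≈ 0.67 → the study is underpowered (power < 0.80).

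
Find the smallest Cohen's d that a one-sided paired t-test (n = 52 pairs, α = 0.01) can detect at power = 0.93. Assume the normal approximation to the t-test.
d ≈ 0.53

Minimum detectable effect (paired t-test, normal approximation):
d = (z_α + z_β) / √n
d = (2.326 + 1.476) / √52
d = 3.802 / 7.211
d ≈ 0.53

By Cohen's convention (0.2 small / 0.5 medium / 0.8 large): medium effect.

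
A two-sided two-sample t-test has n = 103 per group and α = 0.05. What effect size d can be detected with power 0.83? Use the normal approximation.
d ≈ 0.41

Minimum detectable effect (two-sample t-test, normal approximation):
d = (z_{α/2} + z_β) / √(n/2)
d = (1.960 + 0.954) / √(103/2)
d = 2.914 / 7.176
d ≈ 0.41

By Cohen's convention (0.2 small / 0.5 medium / 0.8 large): small effect.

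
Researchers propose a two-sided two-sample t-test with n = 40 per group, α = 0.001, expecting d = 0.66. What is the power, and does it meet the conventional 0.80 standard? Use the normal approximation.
Power ≈ 0.37; the study is underpowered (power < 0.80)

Power calculation (two-sample t-test, normal approximation):
z_β = d · √(n/2) - z_{α/2}
z_β = 0.66 · √(40/2) - 3.291
z_β = 0.66 · 4.472 - 3.291
z_β = -0.339

Power = Φ(z_β) = Φ(-0.339) ≈ 0.367

Effect size d = 0.66 is medium by Cohen's convention (0.2/0.5/0.8).

Threshold: power ≥ 0.80 is conventionally adequate.
Power ≈ 0.37 → the study is underpowered (power < 0.80).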